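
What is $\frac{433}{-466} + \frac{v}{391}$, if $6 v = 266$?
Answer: $- \frac{445931}{546618} \approx -0.8158$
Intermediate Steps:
$v = \frac{133}{3}$ ($v = \frac{1}{6} \cdot 266 = \frac{133}{3} \approx 44.333$)
$\frac{433}{-466} + \frac{v}{391} = \frac{433}{-466} + \frac{133}{3 \cdot 391} = 433 \left(- \frac{1}{466}\right) + \frac{133}{3} \cdot \frac{1}{391} = - \frac{433}{466} + \frac{133}{1173} = - \frac{445931}{546618}$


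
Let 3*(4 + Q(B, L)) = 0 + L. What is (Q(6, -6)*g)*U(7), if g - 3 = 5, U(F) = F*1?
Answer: -336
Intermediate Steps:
Q(B, L) = -4 + L/3 (Q(B, L) = -4 + (0 + L)/3 = -4 + L/3)
U(F) = F
g = 8 (g = 3 + 5 = 8)
(Q(6, -6)*g)*U(7) = ((-4 + (⅓)*(-6))*8)*7 = ((-4 - 2)*8)*7 = -6*8*7 = -48*7 = -336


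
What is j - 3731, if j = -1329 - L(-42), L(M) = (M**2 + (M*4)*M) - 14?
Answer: -13866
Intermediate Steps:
L(M) = -14 + 5*M**2 (L(M) = (M**2 + (4*M)*M) - 14 = (M**2 + 4*M**2) - 14 = 5*M**2 - 14 = -14 + 5*M**2)
j = -10135 (j = -1329 - (-14 + 5*(-42)**2) = -1329 - (-14 + 5*1764) = -1329 - (-14 + 8820) = -1329 - 1*8806 = -1329 - 8806 = -10135)
j - 3731 = -10135 - 3731 = -13866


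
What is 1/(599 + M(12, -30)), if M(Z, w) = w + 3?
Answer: 1/572 ≈ 0.0017483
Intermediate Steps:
M(Z, w) = 3 + w
1/(599 + M(12, -30)) = 1/(599 + (3 - 30)) = 1/(599 - 27) = 1/572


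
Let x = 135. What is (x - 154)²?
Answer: 361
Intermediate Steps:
(x - 154)² = (135 - 154)² = (-19)² = 361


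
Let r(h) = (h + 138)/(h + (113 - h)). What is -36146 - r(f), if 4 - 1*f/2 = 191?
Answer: -4084262/113 ≈ -36144.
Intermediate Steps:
f = -374 (f = 8 - 2*191 = 8 - 382 = -374)
r(h) = 138/113 + h/113 (r(h) = (138 + h)/113 = (138 + h)*(1/113) = 138/113 + h/113)
-36146 - r(f) = -36146 - (138/113 + (1/113)*(-374)) = -36146 - (138/113 - 374/113) = -36146 - 1*(-236/113) = -36146 + 236/113 = -4084262/113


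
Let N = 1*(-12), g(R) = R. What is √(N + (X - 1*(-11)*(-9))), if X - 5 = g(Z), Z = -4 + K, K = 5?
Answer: I*√105 ≈ 10.247*I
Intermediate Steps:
Z = 1 (Z = -4 + 5 = 1)
X = 6 (X = 5 + 1 = 6)
N = -12
√(N + (X - 1*(-11)*(-9))) = √(-12 + (6 - 1*(-11)*(-9))) = √(-12 + (6 + 11*(-9))) = √(-12 + (6 - 99)) = √(-12 - 93) = √(-105) = I*√105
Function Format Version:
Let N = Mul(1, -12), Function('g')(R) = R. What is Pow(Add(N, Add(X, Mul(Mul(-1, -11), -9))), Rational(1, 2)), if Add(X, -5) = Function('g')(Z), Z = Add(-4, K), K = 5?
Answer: Mul(I, Pow(105, Rational(1, 2))) ≈ Mul(10.247, I)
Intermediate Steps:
Z = 1 (Z = Add(-4, 5) = 1)
X = 6 (X = Add(5, 1) = 6)
N = -12
Pow(Add(N, Add(X, Mul(Mul(-1, -11), -9))), Rational(1, 2)) = Pow(Add(-12, Add(6, Mul(Mul(-1, -11), -9))), Rational(1, 2)) = Pow(Add(-12, Add(6, Mul(11, -9))), Rational(1, 2)) = Pow(Add(-12, Add(6, -99)), Rational(1, 2)) = Pow(Add(-12, -93), Rational(1, 2)) = Pow(-105, Rational(1, 2)) = Mul(I, Pow(105, Rational(1, 2)))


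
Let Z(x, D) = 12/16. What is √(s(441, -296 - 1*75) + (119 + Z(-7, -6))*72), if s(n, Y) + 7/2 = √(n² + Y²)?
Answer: √(34474 + 28*√6778)/2 ≈ 95.890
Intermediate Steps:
Z(x, D) = ¾ (Z(x, D) = 12*(1/16) = ¾)
s(n, Y) = -7/2 + √(Y² + n²) (s(n, Y) = -7/2 + √(n² + Y²) = -7/2 + √(Y² + n²))
√(s(441, -296 - 1*75) + (119 + Z(-7, -6))*72) = √((-7/2 + √((-296 - 1*75)² + 441²)) + (119 + ¾)*72) = √((-7/2 + √((-296 - 75)² + 194481)) + (479/4)*72) = √((-7/2 + √((-371)² + 194481)) + 8622) = √((-7/2 + √(137641 + 194481)) + 8622) = √((-7/2 + √332122) + 8622) = √((-7/2 + 7*√6778) + 8622) = √(17237/2 + 7*√6778)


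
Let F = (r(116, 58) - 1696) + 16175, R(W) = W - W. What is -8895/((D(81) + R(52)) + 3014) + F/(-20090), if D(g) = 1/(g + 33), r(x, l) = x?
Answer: -725333169/197224678 ≈ -3.6777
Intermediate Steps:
R(W) = 0
D(g) = 1/(33 + g)
F = 14595 (F = (116 - 1696) + 16175 = -1580 + 16175 = 14595)
-8895/((D(81) + R(52)) + 3014) + F/(-20090) = -8895/((1/(33 + 81) + 0) + 3014) + 14595/(-20090) = -8895/((1/114 + 0) + 3014) + 14595*(-1/20090) = -8895/((1/114 + 0) + 3014) - 417/574 = -8895/(1/114 + 3014) - 417/574 = -8895/343597/114 - 417/574 = -8895*114/343597 - 417/574 = -1014030/343597 - 417/574 = -725333169/197224678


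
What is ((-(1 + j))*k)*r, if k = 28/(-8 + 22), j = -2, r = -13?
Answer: -26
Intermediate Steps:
k = 2 (k = 28/14 = 28*(1/14) = 2)
((-(1 + j))*k)*r = (-(1 - 2)*2)*(-13) = (-1*(-1)*2)*(-13) = (1*2)*(-13) = 2*(-13) = -26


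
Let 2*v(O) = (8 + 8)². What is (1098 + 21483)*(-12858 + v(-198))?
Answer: -287456130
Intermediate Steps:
v(O) = 128 (v(O) = (8 + 8)²/2 = (½)*16² = (½)*256 = 128)
(1098 + 21483)*(-12858 + v(-198)) = (1098 + 21483)*(-12858 + 128) = 22581*(-12730) = -287456130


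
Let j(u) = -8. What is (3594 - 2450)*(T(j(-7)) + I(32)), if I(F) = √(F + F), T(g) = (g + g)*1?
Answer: -9152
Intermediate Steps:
T(g) = 2*g (T(g) = (2*g)*1 = 2*g)
I(F) = √2*√F (I(F) = √(2*F) = √2*√F)
(3594 - 2450)*(T(j(-7)) + I(32)) = (3594 - 2450)*(2*(-8) + √2*√32) = 1144*(-16 + √2*(4*√2)) = 1144*(-16 + 8) = 1144*(-8) = -9152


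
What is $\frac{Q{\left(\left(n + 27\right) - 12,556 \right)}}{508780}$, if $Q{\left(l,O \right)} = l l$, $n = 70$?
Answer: $\frac{1445}{101756} \approx 0.014201$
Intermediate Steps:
$Q{\left(l,O \right)} = l^{2}$
$\frac{Q{\left(\left(n + 27\right) - 12,556 \right)}}{508780} = \frac{\left(\left(70 + 27\right) - 12\right)^{2}}{508780} = \left(97 - 12\right)^{2} \cdot \frac{1}{508780} = 85^{2} \cdot \frac{1}{508780} = 7225 \cdot \frac{1}{508780} = \frac{1445}{101756}$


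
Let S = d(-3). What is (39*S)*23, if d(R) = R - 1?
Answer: -3588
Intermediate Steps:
d(R) = -1 + R
S = -4 (S = -1 - 3 = -4)
(39*S)*23 = (39*(-4))*23 = -156*23 = -3588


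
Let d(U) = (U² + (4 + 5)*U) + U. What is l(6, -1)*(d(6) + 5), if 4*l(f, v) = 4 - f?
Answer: -101/2 ≈ -50.500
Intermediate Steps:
l(f, v) = 1 - f/4 (l(f, v) = (4 - f)/4 = 1 - f/4)
d(U) = U² + 10*U (d(U) = (U² + 9*U) + U = U² + 10*U)
l(6, -1)*(d(6) + 5) = (1 - ¼*6)*(6*(10 + 6) + 5) = (1 - 3/2)*(6*16 + 5) = -(96 + 5)/2 = -½*101 = -101/2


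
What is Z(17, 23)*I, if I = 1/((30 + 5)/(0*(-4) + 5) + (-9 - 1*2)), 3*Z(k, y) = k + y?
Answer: -10/3 ≈ -3.3333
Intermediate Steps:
Z(k, y) = k/3 + y/3 (Z(k, y) = (k + y)/3 = k/3 + y/3)
I = -¼ (I = 1/(35/(0 + 5) + (-9 - 2)) = 1/(35/5 - 11) = 1/(35*(⅕) - 11) = 1/(7 - 11) = 1/(-4) = -¼ ≈ -0.25000)
Z(17, 23)*I = ((⅓)*17 + (⅓)*23)*(-¼) = (17/3 + 23/3)*(-¼) = (40/3)*(-¼) = -10/3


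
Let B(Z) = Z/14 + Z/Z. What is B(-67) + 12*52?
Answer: 8683/14 ≈ 620.21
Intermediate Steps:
B(Z) = 1 + Z/14 (B(Z) = Z*(1/14) + 1 = Z/14 + 1 = 1 + Z/14)
B(-67) + 12*52 = (1 + (1/14)*(-67)) + 12*52 = (1 - 67/14) + 624 = -53/14 + 624 = 8683/14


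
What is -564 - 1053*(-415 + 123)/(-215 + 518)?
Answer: 45528/101 ≈ 450.77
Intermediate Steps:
-564 - 1053*(-415 + 123)/(-215 + 518) = -564 - (-307476)/303 = -564 - 1053*(-292/303) = -564 + 102492/101 = 45528/101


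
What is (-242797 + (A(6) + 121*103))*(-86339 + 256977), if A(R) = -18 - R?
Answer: -39307828404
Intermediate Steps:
(-242797 + (A(6) + 121*103))*(-86339 + 256977) = (-242797 + ((-18 - 1*6) + 121*103))*(-86339 + 256977) = (-242797 + ((-18 - 6) + 12463))*170638 = (-242797 + (-24 + 12463))*170638 = (-242797 + 12439)*170638 = -230358*170638 = -39307828404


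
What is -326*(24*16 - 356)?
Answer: -9128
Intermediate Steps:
-326*(24*16 - 356) = -326*(384 - 356) = -326*28 = -9128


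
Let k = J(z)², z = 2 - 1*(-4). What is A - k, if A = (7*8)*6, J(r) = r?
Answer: 300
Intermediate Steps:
z = 6 (z = 2 + 4 = 6)
A = 336 (A = 56*6 = 336)
k = 36 (k = 6² = 36)
A - k = 336 - 1*36 = 336 - 36 = 300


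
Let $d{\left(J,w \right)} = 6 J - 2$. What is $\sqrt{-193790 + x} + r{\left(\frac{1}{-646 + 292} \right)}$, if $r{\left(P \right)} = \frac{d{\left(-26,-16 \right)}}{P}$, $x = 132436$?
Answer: $55932 + i \sqrt{61354} \approx 55932.0 + 247.7 i$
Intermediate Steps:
$d{\left(J,w \right)} = -2 + 6 J$
$r{\left(P \right)} = - \frac{158}{P}$ ($r{\left(P \right)} = \frac{-2 + 6 \left(-26\right)}{P} = \frac{-2 - 156}{P} = - \frac{158}{P}$)
$\sqrt{-193790 + x} + r{\left(\frac{1}{-646 + 292} \right)} = \sqrt{-193790 + 132436} - \frac{158}{\frac{1}{-646 + 292}} = \sqrt{-61354} - \frac{158}{\frac{1}{-354}} = i \sqrt{61354} - \frac{158}{- \frac{1}{354}} = i \sqrt{61354} - -55932 = i \sqrt{61354} + 55932 = 55932 + i \sqrt{61354}$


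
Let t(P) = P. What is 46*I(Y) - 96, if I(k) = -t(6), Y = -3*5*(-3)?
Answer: -372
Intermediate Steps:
Y = 45 (Y = -15*(-3) = 45)
I(k) = -6 (I(k) = -1*6 = -6)
46*I(Y) - 96 = 46*(-6) - 96 = -276 - 96 = -372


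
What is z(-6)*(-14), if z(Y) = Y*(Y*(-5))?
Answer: 2520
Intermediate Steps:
z(Y) = -5*Y² (z(Y) = Y*(-5*Y) = -5*Y²)
z(-6)*(-14) = -5*(-6)²*(-14) = -5*36*(-14) = -180*(-14) = 2520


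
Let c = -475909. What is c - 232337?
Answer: -708246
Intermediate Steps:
c - 232337 = -475909 - 232337 = -708246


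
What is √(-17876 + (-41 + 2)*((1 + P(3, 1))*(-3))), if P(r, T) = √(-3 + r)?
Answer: I*√17759 ≈ 133.26*I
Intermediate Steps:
√(-17876 + (-41 + 2)*((1 + P(3, 1))*(-3))) = √(-17876 + (-41 + 2)*((1 + √(-3 + 3))*(-3))) = √(-17876 - 39*(1 + √0)*(-3)) = √(-17876 - 39*(1 + 0)*(-3)) = √(-17876 - 39*(-3)) = √(-17876 + 117) = √(-17759) = I*√17759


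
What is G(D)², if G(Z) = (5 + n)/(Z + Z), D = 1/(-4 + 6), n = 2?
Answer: 49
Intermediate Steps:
D = ½ (D = 1/2 = ½ ≈ 0.50000)
G(Z) = 7/(2*Z) (G(Z) = (5 + 2)/(Z + Z) = 7/((2*Z)) = 7*(1/(2*Z)) = 7/(2*Z))
G(D)² = (7/(2*(½)))² = ((7/2)*2)² = 7² = 49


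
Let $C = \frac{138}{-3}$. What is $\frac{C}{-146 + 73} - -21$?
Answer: $\frac{1579}{73} \approx 21.63$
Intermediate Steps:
$C = -46$ ($C = 138 \left(- \frac{1}{3}\right) = -46$)
$\frac{C}{-146 + 73} - -21 = \frac{1}{-146 + 73} \left(-46\right) - -21 = \frac{1}{-73} \left(-46\right) + \left(-43 + 64\right) = \left(- \frac{1}{73}\right) \left(-46\right) + 21 = \frac{46}{73} + 21 = \frac{1579}{73}$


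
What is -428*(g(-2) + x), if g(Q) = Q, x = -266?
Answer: 114704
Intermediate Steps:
-428*(g(-2) + x) = -428*(-2 - 266) = -428*(-268) = 114704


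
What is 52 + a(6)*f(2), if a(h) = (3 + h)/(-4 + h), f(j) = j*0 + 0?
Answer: 52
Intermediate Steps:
f(j) = 0 (f(j) = 0 + 0 = 0)
a(h) = (3 + h)/(-4 + h)
52 + a(6)*f(2) = 52 + ((3 + 6)/(-4 + 6))*0 = 52 + (9/2)*0 = 52 + 0 = 52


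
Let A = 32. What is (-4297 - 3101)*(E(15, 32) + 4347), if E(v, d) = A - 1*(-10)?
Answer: -32469822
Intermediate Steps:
E(v, d) = 42 (E(v, d) = 32 - 1*(-10) = 32 + 10 = 42)
(-4297 - 3101)*(E(15, 32) + 4347) = (-4297 - 3101)*(42 + 4347) = -7398*4389 = -32469822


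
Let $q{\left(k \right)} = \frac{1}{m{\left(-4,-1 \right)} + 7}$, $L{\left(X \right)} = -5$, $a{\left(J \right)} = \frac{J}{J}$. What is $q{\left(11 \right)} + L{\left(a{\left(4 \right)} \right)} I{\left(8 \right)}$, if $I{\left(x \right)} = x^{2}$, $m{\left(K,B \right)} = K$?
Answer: $- \frac{959}{3} \approx -319.67$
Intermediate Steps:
$a{\left(J \right)} = 1$
$q{\left(k \right)} = \frac{1}{3}$ ($q{\left(k \right)} = \frac{1}{-4 + 7} = \frac{1}{3}$)
$q{\left(11 \right)} + L{\left(a{\left(4 \right)} \right)} I{\left(8 \right)} = \frac{1}{3} - 5 \cdot 8^{2} = \frac{1}{3} - 320 = - \frac{959}{3}$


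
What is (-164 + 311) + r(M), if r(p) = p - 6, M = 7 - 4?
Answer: 144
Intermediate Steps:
M = 3
r(p) = -6 + p
(-164 + 311) + r(M) = (-164 + 311) + (-6 + 3) = 147 - 3 = 144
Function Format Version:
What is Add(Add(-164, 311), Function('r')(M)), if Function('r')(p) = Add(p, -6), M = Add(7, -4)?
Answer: 144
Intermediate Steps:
M = 3
Function('r')(p) = Add(-6, p)
Add(Add(-164, 311), Function('r')(M)) = Add(Add(-164, 311), Add(-6, 3)) = Add(147, -3) = 144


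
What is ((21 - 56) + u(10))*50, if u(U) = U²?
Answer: 3250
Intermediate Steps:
((21 - 56) + u(10))*50 = ((21 - 56) + 10²)*50 = (-35 + 100)*50 = 65*50 = 3250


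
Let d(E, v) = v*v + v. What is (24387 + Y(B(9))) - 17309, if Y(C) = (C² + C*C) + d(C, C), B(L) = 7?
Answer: 7232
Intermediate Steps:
d(E, v) = v + v² (d(E, v) = v² + v = v + v²)
Y(C) = 2*C² + C*(1 + C) (Y(C) = (C² + C*C) + C*(1 + C) = (C² + C²) + C*(1 + C) = 2*C² + C*(1 + C))
(24387 + Y(B(9))) - 17309 = (24387 + 7*(1 + 3*7)) - 17309 = (24387 + 7*(1 + 21)) - 17309 = (24387 + 7*22) - 17309 = (24387 + 154) - 17309 = 24541 - 17309 = 7232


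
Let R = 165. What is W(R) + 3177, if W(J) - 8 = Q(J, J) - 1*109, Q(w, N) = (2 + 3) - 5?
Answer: 3076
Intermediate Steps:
Q(w, N) = 0 (Q(w, N) = 5 - 5 = 0)
W(J) = -101 (W(J) = 8 + (0 - 1*109) = 8 + (0 - 109) = 8 - 109 = -101)
W(R) + 3177 = -101 + 3177 = 3076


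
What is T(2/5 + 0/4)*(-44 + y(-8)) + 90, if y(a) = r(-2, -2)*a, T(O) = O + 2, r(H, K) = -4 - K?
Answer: 114/5 ≈ 22.800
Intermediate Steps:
T(O) = 2 + O
y(a) = -2*a (y(a) = (-4 - 1*(-2))*a = (-4 + 2)*a = -2*a)
T(2/5 + 0/4)*(-44 + y(-8)) + 90 = (2 + (2/5 + 0/4))*(-44 - 2*(-8)) + 90 = (2 + (2*(⅕) + 0*(¼)))*(-44 + 16) + 90 = (2 + (⅖ + 0))*(-28) + 90 = (2 + ⅖)*(-28) + 90 = (12/5)*(-28) + 90 = -336/5 + 90 = 114/5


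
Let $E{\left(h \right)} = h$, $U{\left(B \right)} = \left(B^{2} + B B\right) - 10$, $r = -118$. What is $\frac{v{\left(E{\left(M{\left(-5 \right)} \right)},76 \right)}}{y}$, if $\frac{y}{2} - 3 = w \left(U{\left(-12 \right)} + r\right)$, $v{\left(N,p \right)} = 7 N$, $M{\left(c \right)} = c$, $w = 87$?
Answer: $- \frac{5}{3978} \approx -0.0012569$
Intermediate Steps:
$U{\left(B \right)} = -10 + 2 B^{2}$ ($U{\left(B \right)} = \left(B^{2} + B^{2}\right) - 10 = 2 B^{2} - 10 = -10 + 2 B^{2}$)
$y = 27846$ ($y = 6 + 2 \cdot 87 \left(\left(-10 + 2 \left(-12\right)^{2}\right) - 118\right) = 6 + 2 \cdot 87 \left(\left(-10 + 2 \cdot 144\right) - 118\right) = 6 + 2 \cdot 87 \left(\left(-10 + 288\right) - 118\right) = 6 + 2 \cdot 87 \left(278 - 118\right) = 6 + 2 \cdot 87 \cdot 160 = 6 + 2 \cdot 13920 = 6 + 27840 = 27846$)
$\frac{v{\left(E{\left(M{\left(-5 \right)} \right)},76 \right)}}{y} = \frac{7 \left(-5\right)}{27846} = \left(-35\right) \frac{1}{27846} = - \frac{5}{3978}$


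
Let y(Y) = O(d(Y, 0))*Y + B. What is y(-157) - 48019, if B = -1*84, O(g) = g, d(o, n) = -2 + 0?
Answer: -47789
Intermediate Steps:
d(o, n) = -2
B = -84
y(Y) = -84 - 2*Y (y(Y) = -2*Y - 84 = -84 - 2*Y)
y(-157) - 48019 = (-84 - 2*(-157)) - 48019 = (-84 + 314) - 48019 = 230 - 48019 = -47789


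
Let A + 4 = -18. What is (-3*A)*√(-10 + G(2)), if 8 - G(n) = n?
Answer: 132*I ≈ 132.0*I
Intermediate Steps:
A = -22 (A = -4 - 18 = -22)
G(n) = 8 - n
(-3*A)*√(-10 + G(2)) = (-3*(-22))*√(-10 + (8 - 1*2)) = 66*√(-10 + (8 - 2)) = 66*√(-10 + 6) = 66*√(-4) = 66*(2*I) = 132*I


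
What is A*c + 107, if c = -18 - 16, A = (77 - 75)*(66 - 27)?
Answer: -2545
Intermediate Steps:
A = 78 (A = 2*39 = 78)
c = -34
A*c + 107 = 78*(-34) + 107 = -2652 + 107 = -2545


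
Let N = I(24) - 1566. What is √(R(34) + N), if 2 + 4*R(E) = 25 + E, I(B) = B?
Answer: 3*I*√679/2 ≈ 39.086*I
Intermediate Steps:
R(E) = 23/4 + E/4 (R(E) = -½ + (25 + E)/4 = -½ + (25/4 + E/4) = 23/4 + E/4)
N = -1542 (N = 24 - 1566 = -1542)
√(R(34) + N) = √((23/4 + (¼)*34) - 1542) = √((23/4 + 17/2) - 1542) = √(57/4 - 1542) = √(-6111/4) = 3*I*√679/2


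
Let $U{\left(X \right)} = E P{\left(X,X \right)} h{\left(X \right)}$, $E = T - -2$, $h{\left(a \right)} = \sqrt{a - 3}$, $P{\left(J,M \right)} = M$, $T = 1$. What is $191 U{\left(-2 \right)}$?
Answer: $- 1146 i \sqrt{5} \approx - 2562.5 i$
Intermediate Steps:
$h{\left(a \right)} = \sqrt{-3 + a}$
$E = 3$ ($E = 1 - -2 = 1 + 2 = 3$)
$U{\left(X \right)} = 3 X \sqrt{-3 + X}$
$191 U{\left(-2 \right)} = 191 \cdot 3 \left(-2\right) \sqrt{-3 - 2} = 191 \cdot 3 \left(-2\right) \sqrt{-5} = 191 \cdot 3 \left(-2\right) i \sqrt{5} = 191 \left(- 6 i \sqrt{5}\right) = - 1146 i \sqrt{5}$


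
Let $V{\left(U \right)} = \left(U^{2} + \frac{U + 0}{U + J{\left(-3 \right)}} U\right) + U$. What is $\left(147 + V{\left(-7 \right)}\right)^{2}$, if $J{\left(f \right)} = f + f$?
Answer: $\frac{5798464}{169} \approx 34310.0$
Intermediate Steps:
$J{\left(f \right)} = 2 f$
$V{\left(U \right)} = U + U^{2} + \frac{U^{2}}{-6 + U}$ ($V{\left(U \right)} = \left(U^{2} + \frac{U + 0}{U + 2 \left(-3\right)} U\right) + U = \left(U^{2} + \frac{U}{U - 6} U\right) + U = \left(U^{2} + \frac{U}{-6 + U} U\right) + U = \left(U^{2} + \frac{U^{2}}{-6 + U}\right) + U = U + U^{2} + \frac{U^{2}}{-6 + U}$)
$\left(147 + V{\left(-7 \right)}\right)^{2} = \left(147 - \frac{7 \left(-6 + \left(-7\right)^{2} - -28\right)}{-6 - 7}\right)^{2} = \left(147 - \frac{7 \left(-6 + 49 + 28\right)}{-13}\right)^{2} = \left(147 - \left(- \frac{7}{13}\right) 71\right)^{2} = \left(147 + \frac{497}{13}\right)^{2} = \left(\frac{2408}{13}\right)^{2} = \frac{5798464}{169}$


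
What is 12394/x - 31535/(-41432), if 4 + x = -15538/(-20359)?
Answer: -5226217756621/1365142968 ≈ -3828.3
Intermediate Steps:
x = -65898/20359 (x = -4 - 15538/(-20359) = -4 - 15538*(-1/20359) = -4 + 15538/20359 = -65898/20359 ≈ -3.2368)
12394/x - 31535/(-41432) = 12394/(-65898/20359) - 31535/(-41432) = 12394*(-20359/65898) - 31535*(-1/41432) = -126164723/32949 + 31535/41432 = -5226217756621/1365142968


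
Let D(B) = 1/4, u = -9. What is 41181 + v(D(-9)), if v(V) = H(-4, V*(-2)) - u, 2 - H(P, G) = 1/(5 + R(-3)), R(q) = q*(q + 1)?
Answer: 453111/11 ≈ 41192.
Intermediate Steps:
R(q) = q*(1 + q)
H(P, G) = 21/11 (H(P, G) = 2 - 1/(5 - 3*(1 - 3)) = 2 - 1/(5 - 3*(-2)) = 2 - 1/(5 + 6) = 2 - 1/11 = 21/11)
D(B) = 1/4
v(V) = 120/11 (v(V) = 21/11 - 1*(-9) = 21/11 + 9 = 120/11)
41181 + v(D(-9)) = 41181 + 120/11 = 453111/11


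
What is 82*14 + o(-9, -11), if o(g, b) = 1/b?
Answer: 12627/11 ≈ 1147.9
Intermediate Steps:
82*14 + o(-9, -11) = 82*14 + 1/(-11) = 1148 - 1/11 = 12627/11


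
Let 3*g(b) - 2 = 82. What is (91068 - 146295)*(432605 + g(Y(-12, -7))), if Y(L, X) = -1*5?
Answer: -23893022691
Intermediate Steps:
Y(L, X) = -5
g(b) = 28 (g(b) = ⅔ + (⅓)*82 = ⅔ + 82/3 = 28)
(91068 - 146295)*(432605 + g(Y(-12, -7))) = (91068 - 146295)*(432605 + 28) = -55227*432633 = -23893022691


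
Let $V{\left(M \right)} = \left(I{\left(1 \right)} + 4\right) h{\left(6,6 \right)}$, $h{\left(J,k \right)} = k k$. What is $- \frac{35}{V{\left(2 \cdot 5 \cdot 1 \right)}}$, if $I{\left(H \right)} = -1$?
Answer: $- \frac{35}{108} \approx -0.32407$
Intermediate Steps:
$h{\left(J,k \right)} = k^{2}$
$V{\left(M \right)} = 108$ ($V{\left(M \right)} = \left(-1 + 4\right) 6^{2} = 3 \cdot 36 = 108$)
$- \frac{35}{V{\left(2 \cdot 5 \cdot 1 \right)}} = - \frac{35}{108}$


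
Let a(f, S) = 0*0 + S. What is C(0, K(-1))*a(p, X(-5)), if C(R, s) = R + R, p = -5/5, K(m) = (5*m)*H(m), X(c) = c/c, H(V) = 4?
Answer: 0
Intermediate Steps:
X(c) = 1
K(m) = 20*m (K(m) = (5*m)*4 = 20*m)
p = -1 (p = -5*⅕ = -1)
a(f, S) = S (a(f, S) = 0 + S = S)
C(R, s) = 2*R
C(0, K(-1))*a(p, X(-5)) = (2*0)*1 = 0*1 = 0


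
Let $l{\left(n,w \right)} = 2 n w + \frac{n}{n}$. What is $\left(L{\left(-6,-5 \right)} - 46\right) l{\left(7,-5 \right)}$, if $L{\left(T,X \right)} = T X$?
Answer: $1104$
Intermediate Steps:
$l{\left(n,w \right)} = 1 + 2 n w$ ($l{\left(n,w \right)} = 2 n w + 1 = 1 + 2 n w$)
$\left(L{\left(-6,-5 \right)} - 46\right) l{\left(7,-5 \right)} = \left(\left(-6\right) \left(-5\right) - 46\right) \left(1 + 2 \cdot 7 \left(-5\right)\right) = \left(30 - 46\right) \left(1 - 70\right) = \left(-16\right) \left(-69\right) = 1104$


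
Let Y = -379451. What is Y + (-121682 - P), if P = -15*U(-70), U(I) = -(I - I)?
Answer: -501133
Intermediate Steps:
U(I) = 0 (U(I) = -1*0 = 0)
P = 0 (P = -15*0 = 0)
Y + (-121682 - P) = -379451 + (-121682 - 1*0) = -379451 + (-121682 + 0) = -379451 - 121682 = -501133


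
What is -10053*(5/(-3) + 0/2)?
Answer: 16755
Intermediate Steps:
-10053*(5/(-3) + 0/2) = -10053*(5*(-⅓) + 0*(½)) = -10053*(-5/3 + 0) = -10053*(-5/3) = 16755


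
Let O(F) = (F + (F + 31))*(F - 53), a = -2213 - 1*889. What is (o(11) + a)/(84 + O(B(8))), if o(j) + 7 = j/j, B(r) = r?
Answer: 1036/677 ≈ 1.5303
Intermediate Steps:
a = -3102 (a = -2213 - 889 = -3102)
o(j) = -6 (o(j) = -7 + j/j = -7 + 1 = -6)
O(F) = (-53 + F)*(31 + 2*F) (O(F) = (F + (31 + F))*(-53 + F) = (31 + 2*F)*(-53 + F) = (-53 + F)*(31 + 2*F))
(o(11) + a)/(84 + O(B(8))) = (-6 - 3102)/(84 + (-1643 - 75*8 + 2*8²)) = -3108/(84 + (-1643 - 600 + 2*64)) = -3108/(84 + (-1643 - 600 + 128)) = -3108/(84 - 2115) = -3108/(-2031) = -3108*(-1/2031) = 1036/677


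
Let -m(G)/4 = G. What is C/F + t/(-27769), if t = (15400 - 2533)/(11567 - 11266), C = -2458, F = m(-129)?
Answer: -238973909/50150814 ≈ -4.7651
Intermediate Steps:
m(G) = -4*G
F = 516 (F = -4*(-129) = 516)
t = 12867/301 ≈ 42.747
C/F + t/(-27769) = -2458/516 + (12867/301)/(-27769) = -2458*1/516 + (12867/301)*(-1/27769) = -1229/258 - 12867/8358469 = -238973909/50150814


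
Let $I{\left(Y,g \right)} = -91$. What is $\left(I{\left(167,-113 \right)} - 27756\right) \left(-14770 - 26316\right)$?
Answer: $1144121842$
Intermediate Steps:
$\left(I{\left(167,-113 \right)} - 27756\right) \left(-14770 - 26316\right) = \left(-91 - 27756\right) \left(-14770 - 26316\right) = \left(-27847\right) \left(-41086\right) = 1144121842$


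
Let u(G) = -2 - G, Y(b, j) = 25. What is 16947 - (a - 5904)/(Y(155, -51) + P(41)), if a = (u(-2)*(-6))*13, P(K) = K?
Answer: 187401/11 ≈ 17036.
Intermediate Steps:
a = 0 (a = ((-2 - 1*(-2))*(-6))*13 = ((-2 + 2)*(-6))*13 = (0*(-6))*13 = 0*13 = 0)
16947 - (a - 5904)/(Y(155, -51) + P(41)) = 16947 - (0 - 5904)/(25 + 41) = 16947 - (-5904)/66 = 16947 - 1*(-984/11) = 16947 + 984/11 = 187401/11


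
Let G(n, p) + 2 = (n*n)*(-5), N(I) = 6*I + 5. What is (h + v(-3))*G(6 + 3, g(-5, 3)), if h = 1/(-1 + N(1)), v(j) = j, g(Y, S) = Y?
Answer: 11803/10 ≈ 1180.3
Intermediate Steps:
N(I) = 5 + 6*I
G(n, p) = -2 - 5*n² (G(n, p) = -2 + (n*n)*(-5) = -2 + n²*(-5) = -2 - 5*n²)
h = ⅒ (h = 1/(-1 + (5 + 6*1)) = 1/(-1 + (5 + 6)) = 1/(-1 + 11) = 1/10 = ⅒ ≈ 0.10000)
(h + v(-3))*G(6 + 3, g(-5, 3)) = (⅒ - 3)*(-2 - 5*(6 + 3)²) = -29*(-2 - 5*9²)/10 = -29*(-2 - 5*81)/10 = -29*(-2 - 405)/10 = -29/10*(-407) = 11803/10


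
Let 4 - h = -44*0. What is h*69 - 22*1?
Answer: 254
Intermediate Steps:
h = 4 (h = 4 - (-44)*0 = 4 - 1*0 = 4 + 0 = 4)
h*69 - 22*1 = 4*69 - 22*1 = 276 - 22 = 254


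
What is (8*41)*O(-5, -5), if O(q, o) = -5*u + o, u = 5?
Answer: -9840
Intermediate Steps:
O(q, o) = -25 + o (O(q, o) = -5*5 + o = -25 + o)
(8*41)*O(-5, -5) = (8*41)*(-25 - 5) = 328*(-30) = -9840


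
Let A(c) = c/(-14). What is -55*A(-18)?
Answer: -495/7 ≈ -70.714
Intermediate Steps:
A(c) = -c/14 (A(c) = c*(-1/14) = -c/14)
-55*A(-18) = -(-55)*(-18)/14 = -55*9/7 = -495/7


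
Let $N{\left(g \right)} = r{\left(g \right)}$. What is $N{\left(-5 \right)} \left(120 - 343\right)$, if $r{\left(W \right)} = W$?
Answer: $1115$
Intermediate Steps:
$N{\left(g \right)} = g$
$N{\left(-5 \right)} \left(120 - 343\right) = - 5 \left(120 - 343\right) = \left(-5\right) \left(-223\right) = 1115$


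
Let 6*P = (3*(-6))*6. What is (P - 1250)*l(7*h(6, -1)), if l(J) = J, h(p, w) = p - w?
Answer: -62132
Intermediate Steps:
P = -18 (P = ((3*(-6))*6)/6 = (-18*6)/6 = (⅙)*(-108) = -18)
(P - 1250)*l(7*h(6, -1)) = (-18 - 1250)*(7*(6 - 1*(-1))) = -8876*(6 + 1) = -8876*7 = -1268*49 = -62132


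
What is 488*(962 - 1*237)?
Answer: 353800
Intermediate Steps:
488*(962 - 1*237) = 488*(962 - 237) = 488*725 = 353800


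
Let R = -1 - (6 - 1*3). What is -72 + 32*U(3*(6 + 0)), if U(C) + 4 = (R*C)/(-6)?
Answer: 184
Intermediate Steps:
R = -4 (R = -1 - (6 - 3) = -1 - 1*3 = -1 - 3 = -4)
U(C) = -4 + 2*C/3 (U(C) = -4 - 4*C/(-6) = -4 - 4*C*(-1/6) = -4 + 2*C/3)
-72 + 32*U(3*(6 + 0)) = -72 + 32*(-4 + 2*(3*(6 + 0))/3) = -72 + 32*(-4 + 2*(3*6)/3) = -72 + 32*(-4 + (2/3)*18) = -72 + 32*(-4 + 12) = -72 + 32*8 = -72 + 256 = 184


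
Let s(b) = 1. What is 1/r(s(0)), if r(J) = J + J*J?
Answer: ½ ≈ 0.50000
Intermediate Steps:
r(J) = J + J²
1/r(s(0)) = 1/(1*(1 + 1)) = 1/(1*2) = 1/2 = ½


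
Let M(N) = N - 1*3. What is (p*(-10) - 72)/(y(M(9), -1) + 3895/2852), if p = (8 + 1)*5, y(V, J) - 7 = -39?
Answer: 496248/29123 ≈ 17.040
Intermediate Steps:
M(N) = -3 + N (M(N) = N - 3 = -3 + N)
y(V, J) = -32 (y(V, J) = 7 - 39 = -32)
p = 45 (p = 9*5 = 45)
(p*(-10) - 72)/(y(M(9), -1) + 3895/2852) = (45*(-10) - 72)/(-32 + 3895/2852) = (-450 - 72)/(-32 + 3895*(1/2852)) = -522/(-32 + 3895/2852) = -522/(-87369/2852) = -522*(-2852/87369) = 496248/29123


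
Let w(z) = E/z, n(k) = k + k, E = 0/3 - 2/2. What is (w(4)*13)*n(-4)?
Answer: 26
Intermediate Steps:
E = -1 (E = 0*(1/3) - 2*1/2 = 0 - 1 = -1)
n(k) = 2*k
w(z) = -1/z
(w(4)*13)*n(-4) = (-1/4*13)*(2*(-4)) = (-1*1/4*13)*(-8) = -1/4*13*(-8) = -13/4*(-8) = 26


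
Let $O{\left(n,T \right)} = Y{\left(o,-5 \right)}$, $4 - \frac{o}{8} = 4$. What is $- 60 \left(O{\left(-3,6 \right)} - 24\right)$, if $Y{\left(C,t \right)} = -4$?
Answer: $1680$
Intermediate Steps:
$o = 0$ ($o = 32 - 32 = 0$)
$O{\left(n,T \right)} = -4$
$- 60 \left(O{\left(-3,6 \right)} - 24\right) = - 60 \left(-4 - 24\right) = \left(-60\right) \left(-28\right) = 1680$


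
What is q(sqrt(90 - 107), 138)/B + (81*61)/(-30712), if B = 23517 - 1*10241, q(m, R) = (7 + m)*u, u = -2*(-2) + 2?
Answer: -16076703/101933128 + 3*I*sqrt(17)/6638 ≈ -0.15772 + 0.0018634*I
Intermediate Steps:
u = 6 (u = 4 + 2 = 6)
q(m, R) = 42 + 6*m (q(m, R) = (7 + m)*6 = 42 + 6*m)
B = 13276 (B = 23517 - 10241 = 13276)
q(sqrt(90 - 107), 138)/B + (81*61)/(-30712) = (42 + 6*sqrt(90 - 107))/13276 + (81*61)/(-30712) = (42 + 6*sqrt(-17))*(1/13276) + 4941*(-1/30712) = (42 + 6*(I*sqrt(17)))*(1/13276) - 4941/30712 = (42 + 6*I*sqrt(17))*(1/13276) - 4941/30712 = (21/6638 + 3*I*sqrt(17)/6638) - 4941/30712 = -16076703/101933128 + 3*I*sqrt(17)/6638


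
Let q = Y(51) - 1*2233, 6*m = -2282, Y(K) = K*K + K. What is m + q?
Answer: 116/3 ≈ 38.667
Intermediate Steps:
Y(K) = K + K**2 (Y(K) = K**2 + K = K + K**2)
m = -1141/3 (m = (1/6)*(-2282) = -1141/3 ≈ -380.33)
q = 419 (q = 51*(1 + 51) - 1*2233 = 51*52 - 2233 = 2652 - 2233 = 419)
m + q = -1141/3 + 419 = 116/3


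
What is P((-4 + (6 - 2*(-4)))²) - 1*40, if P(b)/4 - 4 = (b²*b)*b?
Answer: 399999976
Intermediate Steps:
P(b) = 16 + 4*b⁴ (P(b) = 16 + 4*((b²*b)*b) = 16 + 4*(b³*b) = 16 + 4*b⁴)
P((-4 + (6 - 2*(-4)))²) - 1*40 = (16 + 4*((-4 + (6 - 2*(-4)))²)⁴) - 1*40 = (16 + 4*((-4 + (6 + 8))²)⁴) - 40 = (16 + 4*((-4 + 14)²)⁴) - 40 = (16 + 4*(10²)⁴) - 40 = (16 + 4*100⁴) - 40 = (16 + 4*100000000) - 40 = (16 + 400000000) - 40 = 400000016 - 40 = 399999976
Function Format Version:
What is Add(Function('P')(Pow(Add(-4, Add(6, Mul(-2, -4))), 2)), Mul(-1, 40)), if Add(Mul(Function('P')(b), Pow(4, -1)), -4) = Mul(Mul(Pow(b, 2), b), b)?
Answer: 399999976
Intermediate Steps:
Function('P')(b) = Add(16, Mul(4, Pow(b, 4))) (Function('P')(b) = Add(16, Mul(4, Mul(Mul(Pow(b, 2), b), b))) = Add(16, Mul(4, Mul(Pow(b, 3), b))) = Add(16, Mul(4, Pow(b, 4))))
Add(Function('P')(Pow(Add(-4, Add(6, Mul(-2, -4))), 2)), Mul(-1, 40)) = Add(Add(16, Mul(4, Pow(Pow(Add(-4, Add(6, Mul(-2, -4))), 2), 4))), Mul(-1, 40)) = Add(Add(16, Mul(4, Pow(Pow(Add(-4, Add(6, 8)), 2), 4))), -40) = Add(Add(16, Mul(4, Pow(Pow(Add(-4, 14), 2), 4))), -40) = Add(Add(16, Mul(4, Pow(Pow(10, 2), 4))), -40) = Add(Add(16, Mul(4, Pow(100, 4))), -40) = Add(Add(16, Mul(4, 100000000)), -40) = Add(Add(16, 400000000), -40) = Add(400000016, -40) = 399999976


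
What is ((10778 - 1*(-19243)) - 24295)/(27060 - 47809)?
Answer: -5726/20749 ≈ -0.27597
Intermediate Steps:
((10778 - 1*(-19243)) - 24295)/(27060 - 47809) = ((10778 + 19243) - 24295)/(-20749) = (30021 - 24295)*(-1/20749) = 5726*(-1/20749) = -5726/20749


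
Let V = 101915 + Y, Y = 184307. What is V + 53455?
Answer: 339677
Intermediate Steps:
V = 286222 (V = 101915 + 184307 = 286222)
V + 53455 = 286222 + 53455 = 339677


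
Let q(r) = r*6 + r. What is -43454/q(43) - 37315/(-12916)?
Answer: -550020049/3887716 ≈ -141.48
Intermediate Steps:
q(r) = 7*r (q(r) = 6*r + r = 7*r)
-43454/q(43) - 37315/(-12916) = -43454/(7*43) - 37315/(-12916) = -43454/301 - 37315*(-1/12916) = -43454*1/301 + 37315/12916 = -43454/301 + 37315/12916 = -550020049/3887716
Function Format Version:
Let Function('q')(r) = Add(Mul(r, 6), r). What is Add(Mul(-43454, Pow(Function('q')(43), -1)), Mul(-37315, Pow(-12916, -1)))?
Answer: Rational(-550020049, 3887716) ≈ -141.48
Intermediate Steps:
Function('q')(r) = Mul(7, r) (Function('q')(r) = Add(Mul(6, r), r) = Mul(7, r))
Add(Mul(-43454, Pow(Function('q')(43), -1)), Mul(-37315, Pow(-12916, -1))) = Add(Mul(-43454, Pow(Mul(7, 43), -1)), Mul(-37315, Pow(-12916, -1))) = Add(Mul(-43454, Pow(301, -1)), Mul(-37315, Rational(-1, 12916))) = Add(Mul(-43454, Rational(1, 301)), Rational(37315, 12916)) = Add(Rational(-43454, 301), Rational(37315, 12916)) = Rational(-550020049, 3887716)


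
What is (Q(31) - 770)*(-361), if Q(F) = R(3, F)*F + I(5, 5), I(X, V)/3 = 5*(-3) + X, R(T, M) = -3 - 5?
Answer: 378328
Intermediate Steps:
R(T, M) = -8
I(X, V) = -45 + 3*X (I(X, V) = 3*(5*(-3) + X) = 3*(-15 + X) = -45 + 3*X)
Q(F) = -30 - 8*F (Q(F) = -8*F + (-45 + 3*5) = -8*F + (-45 + 15) = -8*F - 30 = -30 - 8*F)
(Q(31) - 770)*(-361) = ((-30 - 8*31) - 770)*(-361) = ((-30 - 248) - 770)*(-361) = (-278 - 770)*(-361) = -1048*(-361) = 378328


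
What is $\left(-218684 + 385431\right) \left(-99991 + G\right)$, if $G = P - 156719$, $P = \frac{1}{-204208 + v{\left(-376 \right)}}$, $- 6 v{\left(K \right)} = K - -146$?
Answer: $- \frac{26218828952726571}{612509} \approx -4.2806 \cdot 10^{10}$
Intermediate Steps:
$v{\left(K \right)} = - \frac{73}{3} - \frac{K}{6}$ ($v{\left(K \right)} = - \frac{K - -146}{6} = - \frac{K + 146}{6} = - \frac{146 + K}{6} = - \frac{73}{3} - \frac{K}{6}$)
$P = - \frac{3}{612509}$ ($P = \frac{1}{-204208 - - \frac{115}{3}} = \frac{1}{-204208 + \left(- \frac{73}{3} + \frac{188}{3}\right)} = \frac{1}{-204208 + \frac{115}{3}} = \frac{1}{- \frac{612509}{3}} = - \frac{3}{612509} \approx -4.8979 \cdot 10^{-6}$)
$G = - \frac{95991797974}{612509}$ ($G = - \frac{3}{612509} - 156719 = - \frac{95991797974}{612509} \approx -1.5672 \cdot 10^{5}$)
$\left(-218684 + 385431\right) \left(-99991 + G\right) = \left(-218684 + 385431\right) \left(-99991 - \frac{95991797974}{612509}\right) = 166747 \left(- \frac{157237185393}{612509}\right) = - \frac{26218828952726571}{612509}$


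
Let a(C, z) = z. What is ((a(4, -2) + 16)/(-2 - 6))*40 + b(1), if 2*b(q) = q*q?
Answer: -139/2 ≈ -69.500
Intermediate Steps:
b(q) = q²/2 (b(q) = (q*q)/2 = q²/2)
((a(4, -2) + 16)/(-2 - 6))*40 + b(1) = ((-2 + 16)/(-2 - 6))*40 + (½)*1² = (14/(-8))*40 + (½)*1 = (14*(-⅛))*40 + ½ = -7/4*40 + ½ = -70 + ½ = -139/2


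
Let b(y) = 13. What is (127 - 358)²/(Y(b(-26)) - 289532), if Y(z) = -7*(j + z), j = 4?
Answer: -53361/289651 ≈ -0.18423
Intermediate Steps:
Y(z) = -28 - 7*z (Y(z) = -7*(4 + z) = -28 - 7*z)
(127 - 358)²/(Y(b(-26)) - 289532) = (127 - 358)²/((-28 - 7*13) - 289532) = (-231)²/((-28 - 91) - 289532) = 53361/(-119 - 289532) = 53361/(-289651) = 53361*(-1/289651) = -53361/289651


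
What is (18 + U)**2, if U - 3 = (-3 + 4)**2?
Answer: 484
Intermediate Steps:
U = 4 (U = 3 + (-3 + 4)**2 = 3 + 1**2 = 3 + 1 = 4)
(18 + U)**2 = (18 + 4)**2 = 22**2 = 484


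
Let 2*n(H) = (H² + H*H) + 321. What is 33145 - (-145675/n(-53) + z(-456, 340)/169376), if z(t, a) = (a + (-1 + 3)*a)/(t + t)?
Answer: 2537693261219695/76450228864 ≈ 33194.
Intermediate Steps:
n(H) = 321/2 + H² (n(H) = ((H² + H*H) + 321)/2 = ((H² + H²) + 321)/2 = (2*H² + 321)/2 = (321 + 2*H²)/2 = 321/2 + H²)
z(t, a) = 3*a/(2*t) (z(t, a) = (a + 2*a)/((2*t)) = (3*a)*(1/(2*t)) = 3*a/(2*t))
33145 - (-145675/n(-53) + z(-456, 340)/169376) = 33145 - (-145675/(321/2 + (-53)²) + ((3/2)*340/(-456))/169376) = 33145 - (-145675/(321/2 + 2809) + ((3/2)*340*(-1/456))*(1/169376)) = 33145 - (-145675/5939/2 - 85/76*1/169376) = 33145 - (-145675*2/5939 - 85/12872576) = 33145 - (-291350/5939 - 85/12872576) = 33145 - 1*(-3750425522415/76450228864) = 33145 + 3750425522415/76450228864 = 2537693261219695/76450228864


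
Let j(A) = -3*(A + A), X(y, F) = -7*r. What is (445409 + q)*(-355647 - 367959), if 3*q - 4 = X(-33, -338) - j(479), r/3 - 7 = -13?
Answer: -323025195662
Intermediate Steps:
r = -18 (r = 21 + 3*(-13) = 21 - 39 = -18)
X(y, F) = 126 (X(y, F) = -7*(-18) = 126)
j(A) = -6*A
q = 3004/3 (q = 4/3 + (126 - (-6)*479)/3 = 4/3 + (126 - 1*(-2874))/3 = 4/3 + (126 + 2874)/3 = 4/3 + (1/3)*3000 = 4/3 + 1000 = 3004/3 ≈ 1001.3)
(445409 + q)*(-355647 - 367959) = (445409 + 3004/3)*(-355647 - 367959) = (1339231/3)*(-723606) = -323025195662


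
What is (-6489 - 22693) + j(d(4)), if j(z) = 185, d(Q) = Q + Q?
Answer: -28997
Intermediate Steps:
d(Q) = 2*Q
(-6489 - 22693) + j(d(4)) = (-6489 - 22693) + 185 = -29182 + 185 = -28997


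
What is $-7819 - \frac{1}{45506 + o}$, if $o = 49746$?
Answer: $- \frac{744775389}{95252} \approx -7819.0$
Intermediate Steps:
$-7819 - \frac{1}{45506 + o} = -7819 - \frac{1}{45506 + 49746} = -7819 - \frac{1}{95252} = - \frac{744775389}{95252}$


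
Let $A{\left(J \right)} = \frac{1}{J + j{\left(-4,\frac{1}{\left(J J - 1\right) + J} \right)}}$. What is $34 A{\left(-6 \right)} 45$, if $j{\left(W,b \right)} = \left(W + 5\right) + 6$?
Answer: $1530$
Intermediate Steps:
$j{\left(W,b \right)} = 11 + W$ ($j{\left(W,b \right)} = \left(5 + W\right) + 6 = 11 + W$)
$A{\left(J \right)} = \frac{1}{7 + J}$ ($A{\left(J \right)} = \frac{1}{J + \left(11 - 4\right)} = \frac{1}{J + 7} = \frac{1}{7 + J}$)
$34 A{\left(-6 \right)} 45 = \frac{34}{7 - 6} \cdot 45 = \frac{34}{1} \cdot 45 = 34 \cdot 1 \cdot 45 = 34 \cdot 45 = 1530$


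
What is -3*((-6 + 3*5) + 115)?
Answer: -372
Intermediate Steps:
-3*((-6 + 3*5) + 115) = -3*((-6 + 15) + 115) = -3*(9 + 115) = -3*124 = -372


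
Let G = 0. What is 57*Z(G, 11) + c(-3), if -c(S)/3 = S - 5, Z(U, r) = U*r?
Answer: 24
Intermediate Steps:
c(S) = 15 - 3*S (c(S) = -3*(S - 5) = -3*(-5 + S) = 15 - 3*S)
57*Z(G, 11) + c(-3) = 57*(0*11) + (15 - 3*(-3)) = 57*0 + (15 + 9) = 0 + 24 = 24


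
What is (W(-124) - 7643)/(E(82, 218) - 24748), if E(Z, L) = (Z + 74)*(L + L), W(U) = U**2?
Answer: 7733/43268 ≈ 0.17872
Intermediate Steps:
E(Z, L) = 2*L*(74 + Z) (E(Z, L) = (74 + Z)*(2*L) = 2*L*(74 + Z))
(W(-124) - 7643)/(E(82, 218) - 24748) = ((-124)**2 - 7643)/(2*218*(74 + 82) - 24748) = (15376 - 7643)/(2*218*156 - 24748) = 7733/(68016 - 24748) = 7733/43268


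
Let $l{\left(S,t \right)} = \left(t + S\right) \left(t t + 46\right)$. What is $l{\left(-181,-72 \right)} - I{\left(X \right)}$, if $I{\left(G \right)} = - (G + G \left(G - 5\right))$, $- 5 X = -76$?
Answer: $- \frac{33075494}{25} \approx -1.323 \cdot 10^{6}$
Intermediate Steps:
$X = \frac{76}{5}$ ($X = \left(- \frac{1}{5}\right) \left(-76\right) = \frac{76}{5} \approx 15.2$)
$I{\left(G \right)} = - G - G \left(-5 + G\right)$ ($I{\left(G \right)} = - (G + G \left(-5 + G\right)) = - G - G \left(-5 + G\right)$)
$l{\left(S,t \right)} = \left(46 + t^{2}\right) \left(S + t\right)$ ($l{\left(S,t \right)} = \left(S + t\right) \left(t^{2} + 46\right) = \left(S + t\right) \left(46 + t^{2}\right) = \left(46 + t^{2}\right) \left(S + t\right)$)
$l{\left(-181,-72 \right)} - I{\left(X \right)} = \left(\left(-72\right)^{3} + 46 \left(-181\right) + 46 \left(-72\right) - 181 \left(-72\right)^{2}\right) - \frac{76 \left(4 - \frac{76}{5}\right)}{5} = \left(-373248 - 8326 - 3312 - 938304\right) - \frac{76 \left(4 - \frac{76}{5}\right)}{5} = \left(-373248 - 8326 - 3312 - 938304\right) - \frac{76}{5} \left(- \frac{56}{5}\right) = -1323190 - - \frac{4256}{25} = -1323190 + \frac{4256}{25} = - \frac{33075494}{25}$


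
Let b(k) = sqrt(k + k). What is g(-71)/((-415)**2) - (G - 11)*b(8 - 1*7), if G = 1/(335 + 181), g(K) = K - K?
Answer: 5675*sqrt(2)/516 ≈ 15.554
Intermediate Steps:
g(K) = 0
b(k) = sqrt(2)*sqrt(k) (b(k) = sqrt(2*k) = sqrt(2)*sqrt(k))
G = 1/516 ≈ 0.0019380
g(-71)/((-415)**2) - (G - 11)*b(8 - 1*7) = 0/((-415)**2) - (1/516 - 11)*sqrt(2)*sqrt(8 - 1*7) = 0/172225 - (-5675)*sqrt(2)*sqrt(8 - 7)/516 = 0*(1/172225) - (-5675)*sqrt(2)*sqrt(1)/516 = 0 - (-5675)*sqrt(2)*1/516 = 0 - (-5675)*sqrt(2)/516 = 0 + 5675*sqrt(2)/516 = 5675*sqrt(2)/516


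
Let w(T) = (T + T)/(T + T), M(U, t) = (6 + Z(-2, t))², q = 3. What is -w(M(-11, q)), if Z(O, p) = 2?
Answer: -1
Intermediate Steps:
M(U, t) = 64 (M(U, t) = (6 + 2)² = 8² = 64)
w(T) = 1 (w(T) = (2*T)/((2*T)) = (2*T)*(1/(2*T)) = 1)
-w(M(-11, q)) = -1*1 = -1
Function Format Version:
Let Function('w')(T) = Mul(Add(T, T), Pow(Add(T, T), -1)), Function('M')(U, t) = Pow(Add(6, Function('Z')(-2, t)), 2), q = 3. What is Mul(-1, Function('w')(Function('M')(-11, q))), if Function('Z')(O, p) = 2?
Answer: -1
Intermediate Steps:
Function('M')(U, t) = 64 (Function('M')(U, t) = Pow(Add(6, 2), 2) = Pow(8, 2) = 64)
Function('w')(T) = 1 (Function('w')(T) = Mul(Mul(2, T), Pow(Mul(2, T), -1)) = Mul(Mul(2, T), Mul(Rational(1, 2), Pow(T, -1))) = 1)
Mul(-1, Function('w')(Function('M')(-11, q))) = Mul(-1, 1) = -1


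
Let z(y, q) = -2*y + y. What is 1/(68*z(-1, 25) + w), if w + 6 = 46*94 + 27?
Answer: 1/4413 ≈ 0.00022660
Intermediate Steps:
z(y, q) = -y
w = 4345 (w = -6 + (46*94 + 27) = -6 + (4324 + 27) = -6 + 4351 = 4345)
1/(68*z(-1, 25) + w) = 1/(68*(-1*(-1)) + 4345) = 1/(68*1 + 4345) = 1/(68 + 4345) = 1/4413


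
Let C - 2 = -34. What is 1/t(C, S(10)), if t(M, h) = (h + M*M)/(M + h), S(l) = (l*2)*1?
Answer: -1/87 ≈ -0.011494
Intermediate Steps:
C = -32 (C = 2 - 34 = -32)
S(l) = 2*l (S(l) = (2*l)*1 = 2*l)
t(M, h) = (h + M²)/(M + h)
1/t(C, S(10)) = 1/((2*10 + (-32)²)/(-32 + 2*10)) = 1/((20 + 1024)/(-32 + 20)) = 1/(1044/(-12)) = 1/(-1/12*1044) = 1/(-87) = -1/87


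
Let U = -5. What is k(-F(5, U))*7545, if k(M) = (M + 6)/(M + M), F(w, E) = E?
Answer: 16599/2 ≈ 8299.5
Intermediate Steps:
k(M) = (6 + M)/(2*M) (k(M) = (6 + M)/((2*M)) = (6 + M)*(1/(2*M)) = (6 + M)/(2*M))
k(-F(5, U))*7545 = ((6 - 1*(-5))/(2*((-1*(-5)))))*7545 = ((½)*(6 + 5)/5)*7545 = ((½)*(⅕)*11)*7545 = (11/10)*7545 = 16599/2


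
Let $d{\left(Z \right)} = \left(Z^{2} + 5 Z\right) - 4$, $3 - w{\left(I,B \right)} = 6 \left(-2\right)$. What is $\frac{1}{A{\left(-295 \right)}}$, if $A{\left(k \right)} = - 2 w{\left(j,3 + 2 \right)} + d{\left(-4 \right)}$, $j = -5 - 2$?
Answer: $- \frac{1}{38} \approx -0.026316$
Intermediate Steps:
$j = -7$ ($j = -5 - 2 = -7$)
$w{\left(I,B \right)} = 15$ ($w{\left(I,B \right)} = 3 - 6 \left(-2\right) = 3 - -12 = 3 + 12 = 15$)
$d{\left(Z \right)} = -4 + Z^{2} + 5 Z$
$A{\left(k \right)} = -38$ ($A{\left(k \right)} = \left(-2\right) 15 + \left(-4 + \left(-4\right)^{2} + 5 \left(-4\right)\right) = -30 - 8 = -38$)
$\frac{1}{A{\left(-295 \right)}} = \frac{1}{-38} = - \frac{1}{38}$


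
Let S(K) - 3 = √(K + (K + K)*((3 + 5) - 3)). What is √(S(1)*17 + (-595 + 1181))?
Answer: √(637 + 17*√11) ≈ 26.332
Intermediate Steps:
S(K) = 3 + √11*√K (S(K) = 3 + √(K + (K + K)*((3 + 5) - 3)) = 3 + √(K + (2*K)*(8 - 3)) = 3 + √(K + (2*K)*5) = 3 + √(K + 10*K) = 3 + √(11*K) = 3 + √11*√K)
√(S(1)*17 + (-595 + 1181)) = √((3 + √11*√1)*17 + (-595 + 1181)) = √((3 + √11*1)*17 + 586) = √((3 + √11)*17 + 586) = √((51 + 17*√11) + 586) = √(637 + 17*√11)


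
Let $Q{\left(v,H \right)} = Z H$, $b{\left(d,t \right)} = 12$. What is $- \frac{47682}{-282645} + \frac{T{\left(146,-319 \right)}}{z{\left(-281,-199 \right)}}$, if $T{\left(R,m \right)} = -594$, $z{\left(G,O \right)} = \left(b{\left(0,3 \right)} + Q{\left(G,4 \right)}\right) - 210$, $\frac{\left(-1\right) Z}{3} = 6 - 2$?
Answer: $\frac{3326313}{1287605} \approx 2.5833$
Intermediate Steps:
$Z = -12$ ($Z = - 3 \left(6 - 2\right) = \left(-3\right) 4 = -12$)
$Q{\left(v,H \right)} = - 12 H$
$z{\left(G,O \right)} = -246$ ($z{\left(G,O \right)} = \left(12 - 48\right) - 210 = -36 - 210 = -246$)
$- \frac{47682}{-282645} + \frac{T{\left(146,-319 \right)}}{z{\left(-281,-199 \right)}} = - \frac{47682}{-282645} - \frac{594}{-246} = \left(-47682\right) \left(- \frac{1}{282645}\right) - - \frac{99}{41} = \frac{5298}{31405} + \frac{99}{41} = \frac{3326313}{1287605}$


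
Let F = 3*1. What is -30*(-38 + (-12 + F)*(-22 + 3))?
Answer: -3990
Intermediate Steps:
F = 3
-30*(-38 + (-12 + F)*(-22 + 3)) = -30*(-38 + (-12 + 3)*(-22 + 3)) = -30*(-38 - 9*(-19)) = -30*(-38 + 171) = -30*133 = -3990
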